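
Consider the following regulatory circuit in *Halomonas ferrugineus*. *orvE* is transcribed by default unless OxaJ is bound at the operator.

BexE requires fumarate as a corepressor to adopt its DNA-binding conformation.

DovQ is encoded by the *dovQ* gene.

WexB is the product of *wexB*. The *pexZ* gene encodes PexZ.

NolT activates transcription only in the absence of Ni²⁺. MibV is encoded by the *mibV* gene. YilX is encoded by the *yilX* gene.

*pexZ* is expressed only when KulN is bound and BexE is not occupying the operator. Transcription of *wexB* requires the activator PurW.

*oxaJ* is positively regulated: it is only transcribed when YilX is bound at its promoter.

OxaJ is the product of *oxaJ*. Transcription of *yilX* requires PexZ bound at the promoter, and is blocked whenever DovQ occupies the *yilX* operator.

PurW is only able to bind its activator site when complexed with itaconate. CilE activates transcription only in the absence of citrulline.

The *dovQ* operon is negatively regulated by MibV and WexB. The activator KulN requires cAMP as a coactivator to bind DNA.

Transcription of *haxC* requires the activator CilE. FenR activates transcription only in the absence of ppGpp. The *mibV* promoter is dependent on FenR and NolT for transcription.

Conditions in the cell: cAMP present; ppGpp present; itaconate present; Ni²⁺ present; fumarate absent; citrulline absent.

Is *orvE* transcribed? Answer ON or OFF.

OFF

ppGpp is present, so FenR is inactive.
Ni²⁺ is present, so NolT is inactive.
Required activator FenR is absent, so *mibV* is not transcribed.
So MibV is not produced.
Itaconate is present, so PurW is active.
No repressor is bound and PurW is active, so *wexB* is transcribed.
So WexB is produced and active.
With repressor WexB bound, *dovQ* is not transcribed.
So DovQ is not produced.
Fumarate is absent, so BexE is inactive.
cAMP is present, so KulN is active.
No repressor is bound and KulN is active, so *pexZ* is transcribed.
So PexZ is produced and active.
No repressor is bound and PexZ is active, so *yilX* is transcribed.
So YilX is produced and active.
No repressor is bound and YilX is active, so *oxaJ* is transcribed.
So OxaJ is produced and active.
With repressor OxaJ bound, *orvE* is not transcribed.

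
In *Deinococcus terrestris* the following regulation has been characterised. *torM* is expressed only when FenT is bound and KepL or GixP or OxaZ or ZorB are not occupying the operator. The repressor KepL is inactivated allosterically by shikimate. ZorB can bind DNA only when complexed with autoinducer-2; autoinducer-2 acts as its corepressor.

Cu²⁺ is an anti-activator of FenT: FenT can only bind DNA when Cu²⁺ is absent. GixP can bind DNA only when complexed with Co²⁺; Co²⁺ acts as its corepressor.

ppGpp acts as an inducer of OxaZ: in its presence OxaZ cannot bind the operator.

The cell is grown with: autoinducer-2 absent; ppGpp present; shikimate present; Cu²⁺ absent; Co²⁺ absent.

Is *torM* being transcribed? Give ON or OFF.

ON

Shikimate is present, so KepL is inactive.
Co²⁺ is absent, so GixP is inactive.
ppGpp is present, so OxaZ is inactive.
Cu²⁺ is absent, so FenT is active.
Autoinducer-2 is absent, so ZorB is inactive.
No repressor is bound and FenT is active, so *torM* is transcribed.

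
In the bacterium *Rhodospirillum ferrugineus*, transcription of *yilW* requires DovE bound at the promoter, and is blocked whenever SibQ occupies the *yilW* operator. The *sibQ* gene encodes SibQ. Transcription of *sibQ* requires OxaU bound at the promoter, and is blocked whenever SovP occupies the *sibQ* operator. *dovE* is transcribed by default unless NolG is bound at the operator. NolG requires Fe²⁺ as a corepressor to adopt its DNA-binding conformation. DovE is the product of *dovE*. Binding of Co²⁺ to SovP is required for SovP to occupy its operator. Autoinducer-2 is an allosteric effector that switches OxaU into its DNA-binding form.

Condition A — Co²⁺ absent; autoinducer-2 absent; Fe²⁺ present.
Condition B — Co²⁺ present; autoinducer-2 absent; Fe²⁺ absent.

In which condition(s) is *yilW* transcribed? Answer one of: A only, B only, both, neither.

Condition A:
Co²⁺ is absent, so SovP is inactive.
Autoinducer-2 is absent, so OxaU is inactive.
Required activator OxaU is absent, so *sibQ* is not transcribed.
So SibQ is not produced.
Fe²⁺ is present, so NolG is active.
With repressor NolG bound, *dovE* is not transcribed.
So DovE is not produced.
Required activator DovE is absent, so *yilW* is not transcribed.
→ *yilW* is OFF in A.
Condition B:
Co²⁺ is present, so SovP is active.
Autoinducer-2 is absent, so OxaU is inactive.
With repressor SovP bound, *sibQ* is not transcribed.
So SibQ is not produced.
Fe²⁺ is absent, so NolG is inactive.
With no repressor bound, *dovE* is transcribed.
So DovE is produced and active.
No repressor is bound and DovE is active, so *yilW* is transcribed.
→ *yilW* is ON in B.

B only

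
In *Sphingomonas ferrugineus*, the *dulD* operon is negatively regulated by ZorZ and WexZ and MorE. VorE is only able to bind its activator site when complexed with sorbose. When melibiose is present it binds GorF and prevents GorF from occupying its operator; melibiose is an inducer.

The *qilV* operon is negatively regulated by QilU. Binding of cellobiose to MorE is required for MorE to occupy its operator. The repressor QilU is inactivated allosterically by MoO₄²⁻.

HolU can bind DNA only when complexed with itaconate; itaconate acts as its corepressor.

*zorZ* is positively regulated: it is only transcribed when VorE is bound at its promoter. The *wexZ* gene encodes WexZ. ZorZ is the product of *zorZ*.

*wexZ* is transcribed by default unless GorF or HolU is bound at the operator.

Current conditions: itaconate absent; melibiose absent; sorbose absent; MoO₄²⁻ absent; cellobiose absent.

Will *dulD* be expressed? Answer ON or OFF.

ON

Sorbose is absent, so VorE is inactive.
Required activator VorE is absent, so *zorZ* is not transcribed.
So ZorZ is not produced.
Melibiose is absent, so GorF is active.
Itaconate is absent, so HolU is inactive.
With repressor GorF bound, *wexZ* is not transcribed.
So WexZ is not produced.
Cellobiose is absent, so MorE is inactive.
With no repressor bound, *dulD* is transcribed.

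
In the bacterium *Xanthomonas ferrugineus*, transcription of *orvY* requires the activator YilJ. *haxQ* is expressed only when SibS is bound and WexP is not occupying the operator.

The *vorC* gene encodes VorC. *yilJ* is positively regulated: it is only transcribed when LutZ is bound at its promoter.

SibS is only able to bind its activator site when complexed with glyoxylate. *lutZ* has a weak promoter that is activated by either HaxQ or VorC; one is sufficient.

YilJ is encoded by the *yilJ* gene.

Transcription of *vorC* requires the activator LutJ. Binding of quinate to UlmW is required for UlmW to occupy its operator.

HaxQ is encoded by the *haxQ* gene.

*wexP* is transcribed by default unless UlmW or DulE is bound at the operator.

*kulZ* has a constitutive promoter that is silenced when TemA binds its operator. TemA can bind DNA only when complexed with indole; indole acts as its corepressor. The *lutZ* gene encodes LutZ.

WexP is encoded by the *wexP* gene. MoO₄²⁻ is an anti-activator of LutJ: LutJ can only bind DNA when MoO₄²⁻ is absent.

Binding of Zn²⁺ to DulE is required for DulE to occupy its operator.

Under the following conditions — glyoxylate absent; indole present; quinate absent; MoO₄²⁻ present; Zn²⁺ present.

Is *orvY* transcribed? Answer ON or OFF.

Quinate is absent, so UlmW is inactive.
Zn²⁺ is present, so DulE is active.
With repressor DulE bound, *wexP* is not transcribed.
So WexP is not produced.
Glyoxylate is absent, so SibS is inactive.
Required activator SibS is absent, so *haxQ* is not transcribed.
So HaxQ is not produced.
MoO₄²⁻ is present, so LutJ is inactive.
Required activator LutJ is absent, so *vorC* is not transcribed.
So VorC is not produced.
No activator is available at the *lutZ* promoter, so *lutZ* is not transcribed.
So LutZ is not produced.
Required activator LutZ is absent, so *yilJ* is not transcribed.
So YilJ is not produced.
Required activator YilJ is absent, so *orvY* is not transcribed.

OFF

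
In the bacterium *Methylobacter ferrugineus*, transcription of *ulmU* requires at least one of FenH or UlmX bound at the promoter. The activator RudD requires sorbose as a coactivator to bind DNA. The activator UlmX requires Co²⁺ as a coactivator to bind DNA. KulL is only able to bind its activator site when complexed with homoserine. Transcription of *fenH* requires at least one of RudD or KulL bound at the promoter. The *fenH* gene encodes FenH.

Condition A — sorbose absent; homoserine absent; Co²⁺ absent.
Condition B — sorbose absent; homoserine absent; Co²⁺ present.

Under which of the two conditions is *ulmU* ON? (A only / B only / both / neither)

B only

Condition A:
Sorbose is absent, so RudD is inactive.
Homoserine is absent, so KulL is inactive.
No activator is available at the *fenH* promoter, so *fenH* is not transcribed.
So FenH is not produced.
Co²⁺ is absent, so UlmX is inactive.
No activator is available at the *ulmU* promoter, so *ulmU* is not transcribed.
→ *ulmU* is OFF in A.
Condition B:
Sorbose is absent, so RudD is inactive.
Homoserine is absent, so KulL is inactive.
No activator is available at the *fenH* promoter, so *fenH* is not transcribed.
So FenH is not produced.
Co²⁺ is present, so UlmX is active.
Activator UlmX is present, so *ulmU* is transcribed.
→ *ulmU* is ON in B.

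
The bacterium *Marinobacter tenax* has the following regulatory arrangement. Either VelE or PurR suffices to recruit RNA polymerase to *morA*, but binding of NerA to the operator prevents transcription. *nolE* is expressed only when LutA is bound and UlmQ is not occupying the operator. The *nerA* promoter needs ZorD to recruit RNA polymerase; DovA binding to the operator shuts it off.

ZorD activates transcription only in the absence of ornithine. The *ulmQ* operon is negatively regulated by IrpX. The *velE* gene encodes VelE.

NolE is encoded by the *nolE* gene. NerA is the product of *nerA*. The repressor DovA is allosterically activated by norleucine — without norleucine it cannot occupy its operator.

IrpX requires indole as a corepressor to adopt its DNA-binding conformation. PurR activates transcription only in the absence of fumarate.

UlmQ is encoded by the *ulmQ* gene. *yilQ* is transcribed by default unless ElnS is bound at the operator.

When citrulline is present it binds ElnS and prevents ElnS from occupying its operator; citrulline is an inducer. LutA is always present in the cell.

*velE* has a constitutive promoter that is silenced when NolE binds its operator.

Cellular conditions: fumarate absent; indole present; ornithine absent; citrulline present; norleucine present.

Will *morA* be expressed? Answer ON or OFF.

ON

Indole is present, so IrpX is active.
With repressor IrpX bound, *ulmQ* is not transcribed.
So UlmQ is not produced.
LutA is produced constitutively and is active.
No repressor is bound and LutA is active, so *nolE* is transcribed.
So NolE is produced and active.
With repressor NolE bound, *velE* is not transcribed.
So VelE is not produced.
Fumarate is absent, so PurR is active.
Ornithine is absent, so ZorD is active.
Norleucine is present, so DovA is active.
With repressor DovA bound, *nerA* is not transcribed.
So NerA is not produced.
Activator PurR is present, so *morA* is transcribed.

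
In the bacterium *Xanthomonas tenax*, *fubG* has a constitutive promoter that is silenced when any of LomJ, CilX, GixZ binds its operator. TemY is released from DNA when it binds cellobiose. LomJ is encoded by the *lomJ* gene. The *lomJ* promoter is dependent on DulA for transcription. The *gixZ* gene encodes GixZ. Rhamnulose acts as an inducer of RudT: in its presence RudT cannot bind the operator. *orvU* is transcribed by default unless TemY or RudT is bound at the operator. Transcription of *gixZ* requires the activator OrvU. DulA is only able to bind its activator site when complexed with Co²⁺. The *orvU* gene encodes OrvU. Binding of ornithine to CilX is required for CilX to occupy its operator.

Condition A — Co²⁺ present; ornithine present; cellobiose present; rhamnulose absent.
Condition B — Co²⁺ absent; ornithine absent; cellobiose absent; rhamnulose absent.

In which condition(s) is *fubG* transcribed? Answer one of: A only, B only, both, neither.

B only

Condition A:
Co²⁺ is present, so DulA is active.
No repressor is bound and DulA is active, so *lomJ* is transcribed.
So LomJ is produced and active.
Ornithine is present, so CilX is active.
Cellobiose is present, so TemY is inactive.
Rhamnulose is absent, so RudT is active.
With repressor RudT bound, *orvU* is not transcribed.
So OrvU is not produced.
Required activator OrvU is absent, so *gixZ* is not transcribed.
So GixZ is not produced.
With repressor LomJ bound, *fubG* is not transcribed.
→ *fubG* is OFF in A.
Condition B:
Co²⁺ is absent, so DulA is inactive.
Required activator DulA is absent, so *lomJ* is not transcribed.
So LomJ is not produced.
Ornithine is absent, so CilX is inactive.
Cellobiose is absent, so TemY is active.
Rhamnulose is absent, so RudT is active.
With repressor TemY bound, *orvU* is not transcribed.
So OrvU is not produced.
Required activator OrvU is absent, so *gixZ* is not transcribed.
So GixZ is not produced.
With no repressor bound, *fubG* is transcribed.
→ *fubG* is ON in B.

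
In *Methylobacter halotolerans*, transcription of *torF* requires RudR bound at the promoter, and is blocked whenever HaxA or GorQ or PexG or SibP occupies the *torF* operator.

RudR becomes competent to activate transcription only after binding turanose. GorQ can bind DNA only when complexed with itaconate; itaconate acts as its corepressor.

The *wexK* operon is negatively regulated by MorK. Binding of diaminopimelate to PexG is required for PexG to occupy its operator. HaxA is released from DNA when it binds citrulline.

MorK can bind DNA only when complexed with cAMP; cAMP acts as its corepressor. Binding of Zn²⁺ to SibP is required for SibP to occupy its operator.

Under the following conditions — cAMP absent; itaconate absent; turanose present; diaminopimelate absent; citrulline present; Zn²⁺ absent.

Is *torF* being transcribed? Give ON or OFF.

ON

Citrulline is present, so HaxA is inactive.
Turanose is present, so RudR is active.
Itaconate is absent, so GorQ is inactive.
Diaminopimelate is absent, so PexG is inactive.
Zn²⁺ is absent, so SibP is inactive.
No repressor is bound and RudR is active, so *torF* is transcribed.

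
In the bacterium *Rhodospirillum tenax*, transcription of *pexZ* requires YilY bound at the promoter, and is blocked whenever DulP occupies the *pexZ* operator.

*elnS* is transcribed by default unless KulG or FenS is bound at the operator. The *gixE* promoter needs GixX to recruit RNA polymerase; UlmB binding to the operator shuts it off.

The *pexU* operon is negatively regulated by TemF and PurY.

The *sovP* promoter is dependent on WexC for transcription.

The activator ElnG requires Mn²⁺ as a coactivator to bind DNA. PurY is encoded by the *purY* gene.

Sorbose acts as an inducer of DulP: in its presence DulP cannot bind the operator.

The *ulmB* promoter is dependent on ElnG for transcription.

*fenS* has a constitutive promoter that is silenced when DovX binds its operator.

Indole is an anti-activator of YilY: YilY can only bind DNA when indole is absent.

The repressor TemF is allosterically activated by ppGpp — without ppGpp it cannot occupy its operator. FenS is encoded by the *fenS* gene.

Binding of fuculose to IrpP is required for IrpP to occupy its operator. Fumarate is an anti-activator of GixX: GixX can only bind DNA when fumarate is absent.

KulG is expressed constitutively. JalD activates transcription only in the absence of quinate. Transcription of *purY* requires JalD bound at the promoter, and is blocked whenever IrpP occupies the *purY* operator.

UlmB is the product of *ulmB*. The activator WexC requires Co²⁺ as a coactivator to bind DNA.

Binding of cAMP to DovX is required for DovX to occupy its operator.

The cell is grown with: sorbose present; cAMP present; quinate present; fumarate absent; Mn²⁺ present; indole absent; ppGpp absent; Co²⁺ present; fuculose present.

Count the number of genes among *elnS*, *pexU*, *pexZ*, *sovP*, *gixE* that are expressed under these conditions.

3

KulG is produced constitutively and is active.
cAMP is present, so DovX is active.
With repressor DovX bound, *fenS* is not transcribed.
So FenS is not produced.
With repressor KulG bound, *elnS* is not transcribed.
→ *elnS* is OFF.
ppGpp is absent, so TemF is inactive.
Fuculose is present, so IrpP is active.
Quinate is present, so JalD is inactive.
With repressor IrpP bound, *purY* is not transcribed.
So PurY is not produced.
With no repressor bound, *pexU* is transcribed.
→ *pexU* is ON.
Indole is absent, so YilY is active.
Sorbose is present, so DulP is inactive.
No repressor is bound and YilY is active, so *pexZ* is transcribed.
→ *pexZ* is ON.
Co²⁺ is present, so WexC is active.
No repressor is bound and WexC is active, so *sovP* is transcribed.
→ *sovP* is ON.
Mn²⁺ is present, so ElnG is active.
No repressor is bound and ElnG is active, so *ulmB* is transcribed.
So UlmB is produced and active.
Fumarate is absent, so GixX is active.
With repressor UlmB bound, *gixE* is not transcribed.
→ *gixE* is OFF.
3 of the 5 genes are transcribed.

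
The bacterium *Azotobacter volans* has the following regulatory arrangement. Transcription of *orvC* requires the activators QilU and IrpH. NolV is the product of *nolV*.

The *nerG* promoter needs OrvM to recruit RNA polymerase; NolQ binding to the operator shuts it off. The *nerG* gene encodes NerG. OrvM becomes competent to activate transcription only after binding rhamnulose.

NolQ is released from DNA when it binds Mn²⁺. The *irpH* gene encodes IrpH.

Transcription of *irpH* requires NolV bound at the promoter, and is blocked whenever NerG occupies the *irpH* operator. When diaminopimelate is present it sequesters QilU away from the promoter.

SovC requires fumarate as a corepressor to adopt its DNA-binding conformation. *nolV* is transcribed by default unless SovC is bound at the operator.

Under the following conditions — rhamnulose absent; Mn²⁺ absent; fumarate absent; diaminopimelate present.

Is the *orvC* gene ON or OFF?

OFF

Diaminopimelate is present, so QilU is inactive.
Rhamnulose is absent, so OrvM is inactive.
Mn²⁺ is absent, so NolQ is active.
With repressor NolQ bound, *nerG* is not transcribed.
So NerG is not produced.
Fumarate is absent, so SovC is inactive.
With no repressor bound, *nolV* is transcribed.
So NolV is produced and active.
No repressor is bound and NolV is active, so *irpH* is transcribed.
So IrpH is produced and active.
Required activator QilU is absent, so *orvC* is not transcribed.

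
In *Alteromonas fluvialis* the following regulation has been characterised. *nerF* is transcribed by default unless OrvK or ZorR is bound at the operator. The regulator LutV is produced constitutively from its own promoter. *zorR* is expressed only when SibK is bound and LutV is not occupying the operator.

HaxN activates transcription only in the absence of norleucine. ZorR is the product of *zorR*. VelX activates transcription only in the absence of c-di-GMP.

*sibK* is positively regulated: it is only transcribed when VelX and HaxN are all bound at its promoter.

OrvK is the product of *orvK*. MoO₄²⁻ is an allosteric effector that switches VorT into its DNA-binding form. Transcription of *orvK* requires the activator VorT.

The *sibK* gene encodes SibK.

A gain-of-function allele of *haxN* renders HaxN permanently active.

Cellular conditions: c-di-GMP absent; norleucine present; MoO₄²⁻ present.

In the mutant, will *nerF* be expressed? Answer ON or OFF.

MoO₄²⁻ is present, so VorT is active.
No repressor is bound and VorT is active, so *orvK* is transcribed.
So OrvK is produced and active.
LutV is produced constitutively and is active.
c-di-GMP is absent, so VelX is active.
HaxN is constitutively active in this strain.
No repressor is bound and VelX and HaxN are active, so *sibK* is transcribed.
So SibK is produced and active.
With repressor LutV bound, *zorR* is not transcribed.
So ZorR is not produced.
With repressor OrvK bound, *nerF* is not transcribed.

OFF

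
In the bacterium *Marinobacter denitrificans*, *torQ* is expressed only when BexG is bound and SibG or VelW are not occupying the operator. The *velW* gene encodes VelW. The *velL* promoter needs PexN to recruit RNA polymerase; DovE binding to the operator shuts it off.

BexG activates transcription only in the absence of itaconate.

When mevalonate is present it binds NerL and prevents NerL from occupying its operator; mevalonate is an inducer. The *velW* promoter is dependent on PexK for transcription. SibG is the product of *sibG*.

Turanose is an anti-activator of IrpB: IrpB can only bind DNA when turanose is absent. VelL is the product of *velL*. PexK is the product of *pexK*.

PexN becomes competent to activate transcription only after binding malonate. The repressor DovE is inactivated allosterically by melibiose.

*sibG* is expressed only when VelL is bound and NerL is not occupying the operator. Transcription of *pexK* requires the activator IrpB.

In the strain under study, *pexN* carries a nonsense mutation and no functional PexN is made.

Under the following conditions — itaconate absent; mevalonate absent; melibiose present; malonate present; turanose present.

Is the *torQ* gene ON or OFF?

Itaconate is absent, so BexG is active.
PexN is non-functional in this strain, so it has no effect.
Melibiose is present, so DovE is inactive.
Required activator PexN is absent, so *velL* is not transcribed.
So VelL is not produced.
Mevalonate is absent, so NerL is active.
With repressor NerL bound, *sibG* is not transcribed.
So SibG is not produced.
Turanose is present, so IrpB is inactive.
Required activator IrpB is absent, so *pexK* is not transcribed.
So PexK is not produced.
Required activator PexK is absent, so *velW* is not transcribed.
So VelW is not produced.
No repressor is bound and BexG is active, so *torQ* is transcribed.

ON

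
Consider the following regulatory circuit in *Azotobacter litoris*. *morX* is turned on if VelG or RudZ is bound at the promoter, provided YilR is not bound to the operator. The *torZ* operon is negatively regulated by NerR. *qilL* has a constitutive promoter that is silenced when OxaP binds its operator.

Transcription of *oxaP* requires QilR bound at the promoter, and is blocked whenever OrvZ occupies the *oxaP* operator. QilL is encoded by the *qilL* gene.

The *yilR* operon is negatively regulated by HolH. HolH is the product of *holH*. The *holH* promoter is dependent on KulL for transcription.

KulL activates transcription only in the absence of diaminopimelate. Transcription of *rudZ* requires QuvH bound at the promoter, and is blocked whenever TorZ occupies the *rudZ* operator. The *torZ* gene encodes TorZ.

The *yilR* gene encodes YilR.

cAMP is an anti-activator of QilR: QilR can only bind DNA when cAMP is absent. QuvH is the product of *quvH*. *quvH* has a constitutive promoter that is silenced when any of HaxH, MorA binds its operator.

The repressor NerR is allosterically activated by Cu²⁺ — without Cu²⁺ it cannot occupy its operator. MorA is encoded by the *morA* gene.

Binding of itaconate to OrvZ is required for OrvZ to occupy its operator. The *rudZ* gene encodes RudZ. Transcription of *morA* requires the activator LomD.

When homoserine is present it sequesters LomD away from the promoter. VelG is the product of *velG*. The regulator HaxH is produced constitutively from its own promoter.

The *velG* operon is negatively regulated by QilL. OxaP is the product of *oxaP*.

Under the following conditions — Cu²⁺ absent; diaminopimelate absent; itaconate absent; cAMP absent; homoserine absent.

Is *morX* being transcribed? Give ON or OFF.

ON

Diaminopimelate is absent, so KulL is active.
No repressor is bound and KulL is active, so *holH* is transcribed.
So HolH is produced and active.
With repressor HolH bound, *yilR* is not transcribed.
So YilR is not produced.
cAMP is absent, so QilR is active.
Itaconate is absent, so OrvZ is inactive.
No repressor is bound and QilR is active, so *oxaP* is transcribed.
So OxaP is produced and active.
With repressor OxaP bound, *qilL* is not transcribed.
So QilL is not produced.
With no repressor bound, *velG* is transcribed.
So VelG is produced and active.
HaxH is produced constitutively and is active.
Homoserine is absent, so LomD is active.
No repressor is bound and LomD is active, so *morA* is transcribed.
So MorA is produced and active.
With repressor HaxH bound, *quvH* is not transcribed.
So QuvH is not produced.
Cu²⁺ is absent, so NerR is inactive.
With no repressor bound, *torZ* is transcribed.
So TorZ is produced and active.
With repressor TorZ bound, *rudZ* is not transcribed.
So RudZ is not produced.
Activator VelG is present, so *morX* is transcribed.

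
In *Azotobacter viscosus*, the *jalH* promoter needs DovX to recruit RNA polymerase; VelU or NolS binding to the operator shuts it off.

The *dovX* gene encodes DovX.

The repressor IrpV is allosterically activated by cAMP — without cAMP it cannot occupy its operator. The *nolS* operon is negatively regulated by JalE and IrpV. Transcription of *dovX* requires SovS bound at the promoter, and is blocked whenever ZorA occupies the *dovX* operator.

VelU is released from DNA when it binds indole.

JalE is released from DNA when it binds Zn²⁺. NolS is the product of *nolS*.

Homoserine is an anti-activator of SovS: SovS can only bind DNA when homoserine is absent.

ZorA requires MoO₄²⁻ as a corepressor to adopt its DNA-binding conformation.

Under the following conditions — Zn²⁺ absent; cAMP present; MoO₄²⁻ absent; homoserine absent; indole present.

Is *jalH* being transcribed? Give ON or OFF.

Indole is present, so VelU is inactive.
Homoserine is absent, so SovS is active.
MoO₄²⁻ is absent, so ZorA is inactive.
No repressor is bound and SovS is active, so *dovX* is transcribed.
So DovX is produced and active.
Zn²⁺ is absent, so JalE is active.
cAMP is present, so IrpV is active.
With repressor JalE bound, *nolS* is not transcribed.
So NolS is not produced.
No repressor is bound and DovX is active, so *jalH* is transcribed.

ON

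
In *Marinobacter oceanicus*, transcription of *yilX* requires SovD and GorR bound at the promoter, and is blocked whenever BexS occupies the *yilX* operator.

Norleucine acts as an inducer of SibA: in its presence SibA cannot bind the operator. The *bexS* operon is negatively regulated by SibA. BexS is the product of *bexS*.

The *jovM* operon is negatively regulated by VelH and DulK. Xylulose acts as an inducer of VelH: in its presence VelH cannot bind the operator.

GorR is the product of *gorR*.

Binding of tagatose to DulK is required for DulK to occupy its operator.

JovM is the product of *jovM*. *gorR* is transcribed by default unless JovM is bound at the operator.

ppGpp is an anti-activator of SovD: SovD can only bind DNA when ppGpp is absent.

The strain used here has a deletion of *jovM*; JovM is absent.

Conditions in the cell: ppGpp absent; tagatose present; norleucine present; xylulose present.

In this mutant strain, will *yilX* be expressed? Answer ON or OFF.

OFF

ppGpp is absent, so SovD is active.
JovM is non-functional in this strain, so it has no effect.
With no repressor bound, *gorR* is transcribed.
So GorR is produced and active.
Norleucine is present, so SibA is inactive.
With no repressor bound, *bexS* is transcribed.
So BexS is produced and active.
With repressor BexS bound, *yilX* is not transcribed.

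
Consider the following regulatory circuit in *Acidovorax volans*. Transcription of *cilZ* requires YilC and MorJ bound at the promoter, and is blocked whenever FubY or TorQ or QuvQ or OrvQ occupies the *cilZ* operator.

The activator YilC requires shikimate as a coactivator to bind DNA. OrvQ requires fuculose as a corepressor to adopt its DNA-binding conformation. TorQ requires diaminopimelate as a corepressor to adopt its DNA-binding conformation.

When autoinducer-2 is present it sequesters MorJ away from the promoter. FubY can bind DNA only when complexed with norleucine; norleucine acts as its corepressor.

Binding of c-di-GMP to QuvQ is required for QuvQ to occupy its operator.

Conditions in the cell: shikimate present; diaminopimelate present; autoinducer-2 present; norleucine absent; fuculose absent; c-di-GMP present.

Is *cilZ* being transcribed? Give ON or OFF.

Norleucine is absent, so FubY is inactive.
Shikimate is present, so YilC is active.
Diaminopimelate is present, so TorQ is active.
Autoinducer-2 is present, so MorJ is inactive.
c-di-GMP is present, so QuvQ is active.
Fuculose is absent, so OrvQ is inactive.
With repressor TorQ bound, *cilZ* is not transcribed.

OFF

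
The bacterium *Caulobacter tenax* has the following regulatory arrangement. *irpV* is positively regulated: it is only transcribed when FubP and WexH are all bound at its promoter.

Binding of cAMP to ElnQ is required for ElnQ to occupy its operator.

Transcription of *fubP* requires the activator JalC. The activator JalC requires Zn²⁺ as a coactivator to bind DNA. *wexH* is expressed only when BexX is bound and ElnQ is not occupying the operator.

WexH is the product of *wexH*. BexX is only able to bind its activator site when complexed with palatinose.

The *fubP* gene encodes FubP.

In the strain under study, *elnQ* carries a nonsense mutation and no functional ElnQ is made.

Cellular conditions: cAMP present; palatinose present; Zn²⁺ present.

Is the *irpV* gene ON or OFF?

ON

Zn²⁺ is present, so JalC is active.
No repressor is bound and JalC is active, so *fubP* is transcribed.
So FubP is produced and active.
Palatinose is present, so BexX is active.
ElnQ is non-functional in this strain, so it has no effect.
No repressor is bound and BexX is active, so *wexH* is transcribed.
So WexH is produced and active.
No repressor is bound and FubP and WexH are active, so *irpV* is transcribed.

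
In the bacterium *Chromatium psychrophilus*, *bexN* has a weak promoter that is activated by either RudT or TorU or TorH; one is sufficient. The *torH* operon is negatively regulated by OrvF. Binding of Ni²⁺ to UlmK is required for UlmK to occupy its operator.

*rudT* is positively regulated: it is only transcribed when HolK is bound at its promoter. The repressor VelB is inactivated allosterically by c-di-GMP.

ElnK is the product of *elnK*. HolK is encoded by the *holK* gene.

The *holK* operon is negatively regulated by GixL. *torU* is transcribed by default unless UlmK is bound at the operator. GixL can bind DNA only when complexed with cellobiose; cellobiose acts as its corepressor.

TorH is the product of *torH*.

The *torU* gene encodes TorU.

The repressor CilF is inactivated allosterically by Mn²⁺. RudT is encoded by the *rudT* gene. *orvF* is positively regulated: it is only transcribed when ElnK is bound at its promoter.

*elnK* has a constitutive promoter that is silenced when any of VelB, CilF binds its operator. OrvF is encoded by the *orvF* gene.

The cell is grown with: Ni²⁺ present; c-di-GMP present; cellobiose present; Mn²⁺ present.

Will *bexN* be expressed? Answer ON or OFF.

OFF

Cellobiose is present, so GixL is active.
With repressor GixL bound, *holK* is not transcribed.
So HolK is not produced.
Required activator HolK is absent, so *rudT* is not transcribed.
So RudT is not produced.
Ni²⁺ is present, so UlmK is active.
With repressor UlmK bound, *torU* is not transcribed.
So TorU is not produced.
c-di-GMP is present, so VelB is inactive.
Mn²⁺ is present, so CilF is inactive.
With no repressor bound, *elnK* is transcribed.
So ElnK is produced and active.
No repressor is bound and ElnK is active, so *orvF* is transcribed.
So OrvF is produced and active.
With repressor OrvF bound, *torH* is not transcribed.
So TorH is not produced.
No activator is available at the *bexN* promoter, so *bexN* is not transcribed.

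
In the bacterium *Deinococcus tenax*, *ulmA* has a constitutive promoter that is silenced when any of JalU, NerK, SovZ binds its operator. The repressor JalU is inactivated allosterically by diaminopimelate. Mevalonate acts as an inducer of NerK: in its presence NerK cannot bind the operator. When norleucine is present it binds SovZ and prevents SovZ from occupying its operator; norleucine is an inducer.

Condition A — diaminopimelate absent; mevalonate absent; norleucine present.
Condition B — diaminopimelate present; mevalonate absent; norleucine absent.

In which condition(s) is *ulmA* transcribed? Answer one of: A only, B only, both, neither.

neither

Condition A:
Diaminopimelate is absent, so JalU is active.
Mevalonate is absent, so NerK is active.
Norleucine is present, so SovZ is inactive.
With repressor JalU bound, *ulmA* is not transcribed.
→ *ulmA* is OFF in A.
Condition B:
Diaminopimelate is present, so JalU is inactive.
Mevalonate is absent, so NerK is active.
Norleucine is absent, so SovZ is active.
With repressor NerK bound, *ulmA* is not transcribed.
→ *ulmA* is OFF in B.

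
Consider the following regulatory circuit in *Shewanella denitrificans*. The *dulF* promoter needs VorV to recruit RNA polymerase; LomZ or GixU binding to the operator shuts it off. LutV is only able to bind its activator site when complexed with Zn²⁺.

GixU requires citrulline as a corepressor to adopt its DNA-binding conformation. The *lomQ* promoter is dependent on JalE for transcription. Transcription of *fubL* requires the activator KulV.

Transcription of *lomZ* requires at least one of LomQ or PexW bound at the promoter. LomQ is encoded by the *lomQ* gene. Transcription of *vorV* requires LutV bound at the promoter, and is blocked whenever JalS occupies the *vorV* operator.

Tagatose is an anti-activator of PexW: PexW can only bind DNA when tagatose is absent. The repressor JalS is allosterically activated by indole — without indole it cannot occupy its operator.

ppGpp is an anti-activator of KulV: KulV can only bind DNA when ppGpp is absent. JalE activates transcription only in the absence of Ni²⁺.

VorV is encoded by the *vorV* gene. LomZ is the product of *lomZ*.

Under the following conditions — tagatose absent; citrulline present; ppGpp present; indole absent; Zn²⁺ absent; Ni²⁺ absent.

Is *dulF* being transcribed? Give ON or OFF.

Ni²⁺ is absent, so JalE is active.
No repressor is bound and JalE is active, so *lomQ* is transcribed.
So LomQ is produced and active.
Tagatose is absent, so PexW is active.
Activator LomQ is present, so *lomZ* is transcribed.
So LomZ is produced and active.
Citrulline is present, so GixU is active.
Indole is absent, so JalS is inactive.
Zn²⁺ is absent, so LutV is inactive.
Required activator LutV is absent, so *vorV* is not transcribed.
So VorV is not produced.
With repressor LomZ bound, *dulF* is not transcribed.

OFF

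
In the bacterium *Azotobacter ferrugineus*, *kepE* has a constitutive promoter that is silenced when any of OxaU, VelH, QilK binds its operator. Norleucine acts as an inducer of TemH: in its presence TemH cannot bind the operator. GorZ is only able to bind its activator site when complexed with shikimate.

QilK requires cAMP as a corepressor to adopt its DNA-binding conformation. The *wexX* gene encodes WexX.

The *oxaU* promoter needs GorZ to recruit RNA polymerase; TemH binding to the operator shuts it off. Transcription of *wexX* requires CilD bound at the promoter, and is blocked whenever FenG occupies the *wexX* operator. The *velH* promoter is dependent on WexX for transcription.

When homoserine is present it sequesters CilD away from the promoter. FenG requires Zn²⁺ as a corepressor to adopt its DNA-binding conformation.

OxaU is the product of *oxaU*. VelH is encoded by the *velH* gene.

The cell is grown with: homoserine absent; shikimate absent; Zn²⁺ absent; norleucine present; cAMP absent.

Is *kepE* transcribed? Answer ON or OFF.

OFF

Norleucine is present, so TemH is inactive.
Shikimate is absent, so GorZ is inactive.
Required activator GorZ is absent, so *oxaU* is not transcribed.
So OxaU is not produced.
Homoserine is absent, so CilD is active.
Zn²⁺ is absent, so FenG is inactive.
No repressor is bound and CilD is active, so *wexX* is transcribed.
So WexX is produced and active.
No repressor is bound and WexX is active, so *velH* is transcribed.
So VelH is produced and active.
cAMP is absent, so QilK is inactive.
With repressor VelH bound, *kepE* is not transcribed.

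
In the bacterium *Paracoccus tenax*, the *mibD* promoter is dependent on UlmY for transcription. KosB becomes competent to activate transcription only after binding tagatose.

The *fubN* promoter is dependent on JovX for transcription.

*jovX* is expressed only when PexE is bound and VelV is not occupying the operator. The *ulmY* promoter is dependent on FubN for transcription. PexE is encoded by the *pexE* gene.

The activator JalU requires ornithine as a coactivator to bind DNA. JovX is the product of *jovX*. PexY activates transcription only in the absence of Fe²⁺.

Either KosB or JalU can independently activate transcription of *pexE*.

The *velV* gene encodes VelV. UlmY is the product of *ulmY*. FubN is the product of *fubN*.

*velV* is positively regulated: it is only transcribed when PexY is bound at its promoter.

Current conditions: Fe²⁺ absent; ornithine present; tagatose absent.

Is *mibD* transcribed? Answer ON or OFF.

Tagatose is absent, so KosB is inactive.
Ornithine is present, so JalU is active.
Activator JalU is present, so *pexE* is transcribed.
So PexE is produced and active.
Fe²⁺ is absent, so PexY is active.
No repressor is bound and PexY is active, so *velV* is transcribed.
So VelV is produced and active.
With repressor VelV bound, *jovX* is not transcribed.
So JovX is not produced.
Required activator JovX is absent, so *fubN* is not transcribed.
So FubN is not produced.
Required activator FubN is absent, so *ulmY* is not transcribed.
So UlmY is not produced.
Required activator UlmY is absent, so *mibD* is not transcribed.

OFF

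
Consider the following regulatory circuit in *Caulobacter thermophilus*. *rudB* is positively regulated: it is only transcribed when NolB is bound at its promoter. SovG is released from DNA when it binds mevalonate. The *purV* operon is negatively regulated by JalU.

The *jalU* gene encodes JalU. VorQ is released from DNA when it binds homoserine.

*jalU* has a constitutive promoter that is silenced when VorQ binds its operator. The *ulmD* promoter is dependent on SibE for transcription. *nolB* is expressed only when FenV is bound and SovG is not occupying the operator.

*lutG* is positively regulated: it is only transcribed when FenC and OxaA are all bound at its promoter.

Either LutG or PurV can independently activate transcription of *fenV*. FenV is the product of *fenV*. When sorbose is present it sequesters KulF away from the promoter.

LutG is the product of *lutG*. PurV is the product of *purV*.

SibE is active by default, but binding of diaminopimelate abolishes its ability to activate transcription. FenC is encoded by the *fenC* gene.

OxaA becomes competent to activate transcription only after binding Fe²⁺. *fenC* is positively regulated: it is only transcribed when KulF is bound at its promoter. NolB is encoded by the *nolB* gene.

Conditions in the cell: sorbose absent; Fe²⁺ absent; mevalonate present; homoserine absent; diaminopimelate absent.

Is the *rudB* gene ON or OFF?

Sorbose is absent, so KulF is active.
No repressor is bound and KulF is active, so *fenC* is transcribed.
So FenC is produced and active.
Fe²⁺ is absent, so OxaA is inactive.
Required activator OxaA is absent, so *lutG* is not transcribed.
So LutG is not produced.
Homoserine is absent, so VorQ is active.
With repressor VorQ bound, *jalU* is not transcribed.
So JalU is not produced.
With no repressor bound, *purV* is transcribed.
So PurV is produced and active.
Activator PurV is present, so *fenV* is transcribed.
So FenV is produced and active.
Mevalonate is present, so SovG is inactive.
No repressor is bound and FenV is active, so *nolB* is transcribed.
So NolB is produced and active.
No repressor is bound and NolB is active, so *rudB* is transcribed.

ON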